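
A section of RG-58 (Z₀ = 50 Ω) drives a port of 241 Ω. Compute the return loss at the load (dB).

RL ≈ 3.66 dB

Γ = (241 − 50)/(241 + 50) = 0.656
RL = −20·log₁₀|Γ| = −20·log₁₀(0.656)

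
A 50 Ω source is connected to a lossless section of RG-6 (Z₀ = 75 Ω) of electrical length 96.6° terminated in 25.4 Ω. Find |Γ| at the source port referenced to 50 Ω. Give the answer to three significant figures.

tan(βl) = -8.64
Z_in = Z_0·(Z_L + jZ_0·tanβl)/(Z_0 + jZ_L·tanβl) = 201 − j60 Ω
Γ_s = (Z_in − Z_s)/(Z_in + Z_s) = (151 − j60)/(251 − j60), |Γ_s| = 0.63

|Γ| ≈ 0.63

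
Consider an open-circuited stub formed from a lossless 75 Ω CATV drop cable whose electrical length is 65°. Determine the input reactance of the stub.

tan(βl) = 2.14
For an open-circuited stub, Z_in = −jZ_0·cot(βl) = −jZ_0/tan(βl)

X_in ≈ -35 Ω (capacitive)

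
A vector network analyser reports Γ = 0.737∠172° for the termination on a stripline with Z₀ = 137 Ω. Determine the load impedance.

Z_L ≈ 20.8 + j9.36 Ω

Z_L = Z_0·(1 + Γ)/(1 − Γ) = 137·(0.27 + j0.103)/(1.73 − j0.103)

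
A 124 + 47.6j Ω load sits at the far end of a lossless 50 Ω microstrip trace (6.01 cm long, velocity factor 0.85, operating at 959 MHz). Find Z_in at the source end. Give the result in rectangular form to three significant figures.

Z_in ≈ 18.7 − j13.6 Ω

λ = v/f = 0.85·c / 959 MHz = 0.266 m
βl = 2π·l/λ = 2π × 0.226 = 81.4°
tan(βl) = tan(81.4°) = 6.59
Z_in = Z_0·(Z_L + jZ_0·tanβl)/(Z_0 + jZ_L·tanβl)
     = 50·(124 + j377)/(-264 + j817)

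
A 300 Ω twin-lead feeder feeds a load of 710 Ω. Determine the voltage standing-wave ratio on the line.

For a purely resistive load, VSWR = R_L/Z_0 or Z_0/R_L (whichever > 1) = 710/300

VSWR ≈ 2.37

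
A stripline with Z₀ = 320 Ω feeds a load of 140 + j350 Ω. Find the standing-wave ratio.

VSWR ≈ 5.27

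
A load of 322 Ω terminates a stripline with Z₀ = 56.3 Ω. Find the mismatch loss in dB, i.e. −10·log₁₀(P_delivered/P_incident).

Γ = (322 − 56.3)/(322 + 56.3) = 0.702
|Γ|² = 0.493, so P_del/P_inc = 1 − |Γ|² = 0.507
ML = −10·log₁₀(1 − |Γ|²)

mismatch loss ≈ 2.95 dB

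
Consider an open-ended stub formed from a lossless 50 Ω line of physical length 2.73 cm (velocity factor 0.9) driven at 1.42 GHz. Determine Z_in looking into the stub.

λ = v/f = 0.9·c / 1.42 GHz = 0.19 m
βl = 2π·l/λ = 2π × 0.144 = 51.7°
tan(βl) = 1.27
For an open-ended stub, Z_in = −jZ_0·cot(βl) = −jZ_0/tan(βl)

Z_in ≈ −j39.5 Ω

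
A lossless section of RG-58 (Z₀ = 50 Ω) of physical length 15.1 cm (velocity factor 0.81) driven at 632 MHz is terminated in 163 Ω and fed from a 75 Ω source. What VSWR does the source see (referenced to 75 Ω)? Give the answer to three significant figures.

VSWR ≈ 3.29

λ = v/f = 0.81·c / 632 MHz = 0.384 m
βl = 2π·l/λ = 2π × 0.393 = 141°
tan(βl) = -0.799
Z_in = Z_0·(Z_L + jZ_0·tanβl)/(Z_0 + jZ_L·tanβl) = 34.3 + j49.4 Ω
Γ_s = (Z_in − Z_s)/(Z_in + Z_s) = (-40.7 + j49.4)/(109 + j49.4), |Γ_s| = 0.534
VSWR = (1 + |Γ_s|)/(1 − |Γ_s|)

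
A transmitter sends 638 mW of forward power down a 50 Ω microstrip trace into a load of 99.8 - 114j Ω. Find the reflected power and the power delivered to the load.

P_reflected ≈ 279 mW; P_delivered ≈ 359 mW

|Γ| = |(49.8 − j114)/(149.8 − j114)| = 0.661
|Γ|² = 0.437
P_refl = |Γ|²·P_inc = 279 mW, P_del = (1 − |Γ|²)·P_inc = 359 mW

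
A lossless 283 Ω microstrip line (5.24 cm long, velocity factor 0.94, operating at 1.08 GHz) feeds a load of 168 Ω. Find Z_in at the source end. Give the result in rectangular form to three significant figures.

Z_in ≈ 407 + j129 Ω

λ = v/f = 0.94·c / 1.08 GHz = 0.261 m
βl = 2π·l/λ = 2π × 0.201 = 72.2°
tan(βl) = tan(72.2°) = 3.12
Z_in = Z_0·(Z_L + jZ_0·tanβl)/(Z_0 + jZ_L·tanβl)
     = 283·(168 + j884)/(283 + j525)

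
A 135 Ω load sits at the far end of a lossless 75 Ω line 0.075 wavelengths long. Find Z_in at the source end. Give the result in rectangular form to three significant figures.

βl = 2π × 0.075 = 27°
tan(βl) = tan(27°) = 0.51
Z_in = Z_0·(Z_L + jZ_0·tanβl)/(Z_0 + jZ_L·tanβl)
     = 75·(135 + j38.2)/(75 + j68.8)

Z_in ≈ 92.4 − j46.5 Ω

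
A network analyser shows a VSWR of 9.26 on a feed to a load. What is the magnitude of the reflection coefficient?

|Γ| = (S − 1)/(S + 1) = (9.26 − 1)/(9.26 + 1) = 8.26/10.3

|Γ| ≈ 0.805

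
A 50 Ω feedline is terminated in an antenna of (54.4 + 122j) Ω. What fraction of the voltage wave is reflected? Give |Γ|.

Γ = (Z_L − Z_0)/(Z_L + Z_0) = (4.4 + j122)/(104.4 + j122)
|Γ| = 122/161

|Γ| ≈ 0.76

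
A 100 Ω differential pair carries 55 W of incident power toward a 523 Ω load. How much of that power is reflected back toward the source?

P_reflected ≈ 25.4 W

Γ = (523 − 100)/(523 + 100) = 0.679
|Γ|² = 0.461
P_refl = |Γ|²·P_inc = 25.4 W, P_del = (1 − |Γ|²)·P_inc = 29.6 W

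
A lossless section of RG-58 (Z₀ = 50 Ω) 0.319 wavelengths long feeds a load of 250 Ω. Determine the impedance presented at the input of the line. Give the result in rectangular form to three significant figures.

βl = 2π × 0.319 = 115°
tan(βl) = tan(115°) = -2.16
Z_in = Z_0·(Z_L + jZ_0·tanβl)/(Z_0 + jZ_L·tanβl)
     = 50·(250 − j108)/(50 − j540)

Z_in ≈ 12 + j22 Ω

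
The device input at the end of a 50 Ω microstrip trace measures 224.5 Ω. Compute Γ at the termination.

Γ = (Z_L − Z_0)/(Z_L + Z_0) = (224.5 − 50)/(224.5 + 50) = 174.5/274.5

Γ = 0.636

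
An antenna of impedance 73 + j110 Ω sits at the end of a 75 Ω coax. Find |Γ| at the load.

Γ = (Z_L − Z_0)/(Z_L + Z_0) = (-2 + j110)/(148 + j110)
|Γ| = 110/184

|Γ| ≈ 0.597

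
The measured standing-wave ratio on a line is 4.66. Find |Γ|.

|Γ| ≈ 0.647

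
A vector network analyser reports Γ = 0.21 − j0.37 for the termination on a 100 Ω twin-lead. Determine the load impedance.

Z_L = Z_0·(1 + Γ)/(1 − Γ) = 100·(1.21 − j0.37)/(0.79 + j0.37)

Z_L ≈ 108 − j97.2 Ω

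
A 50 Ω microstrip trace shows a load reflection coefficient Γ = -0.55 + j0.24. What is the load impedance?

Z_L = Z_0·(1 + Γ)/(1 − Γ) = 50·(0.45 + j0.24)/(1.55 − j0.24)

Z_L ≈ 13 + j9.76 Ω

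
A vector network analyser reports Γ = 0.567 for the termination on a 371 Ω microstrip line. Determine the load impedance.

Z_L ≈ 1340 Ω

Z_L = Z_0·(1 + Γ)/(1 − Γ) = 371·(1.57)/(0.433)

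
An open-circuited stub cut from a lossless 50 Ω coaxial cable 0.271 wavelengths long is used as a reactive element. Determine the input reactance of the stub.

X_in ≈ 6.64 Ω (inductive)

βl = 2π × 0.271 = 97.6°
tan(βl) = -7.53
For an open-circuited stub, Z_in = −jZ_0·cot(βl) = −jZ_0/tan(βl)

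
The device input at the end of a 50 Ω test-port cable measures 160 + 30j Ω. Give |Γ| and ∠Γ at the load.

Γ ≈ 0.537 ∠ 7.13°

Γ = (Z_L − Z_0)/(Z_L + Z_0) = (110 + j30)/(210 + j30)
|Γ| = 114/212 = 0.537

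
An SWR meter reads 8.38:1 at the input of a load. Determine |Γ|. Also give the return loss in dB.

|Γ| ≈ 0.787; return loss ≈ 2.08 dB

|Γ| = (S − 1)/(S + 1) = (8.38 − 1)/(8.38 + 1) = 7.38/9.38
RL = −20·log₁₀|Γ| = −20·log₁₀(0.787)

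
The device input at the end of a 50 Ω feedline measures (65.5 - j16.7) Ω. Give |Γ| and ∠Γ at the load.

Γ = (Z_L − Z_0)/(Z_L + Z_0) = (15.5 − j16.7)/(115.5 − j16.7)
|Γ| = 22.8/117 = 0.195

Γ ≈ 0.195 ∠ -38.9°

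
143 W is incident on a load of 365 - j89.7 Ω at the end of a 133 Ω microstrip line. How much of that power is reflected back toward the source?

P_reflected ≈ 34.6 W

|Γ| = |(232 − j89.7)/(498 − j89.7)| = 0.492
|Γ|² = 0.242
P_refl = |Γ|²·P_inc = 34.6 W, P_del = (1 − |Γ|²)·P_inc = 108 W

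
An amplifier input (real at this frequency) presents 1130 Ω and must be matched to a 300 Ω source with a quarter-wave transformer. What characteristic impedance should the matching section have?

Z_qwt = √(Z_0·R_L) = √(300 × 1130) = √339000

Z_qwt ≈ 582 Ω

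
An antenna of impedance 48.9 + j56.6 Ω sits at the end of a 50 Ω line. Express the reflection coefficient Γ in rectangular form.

Γ = (Z_L − Z_0)/(Z_L + Z_0) = (-1.1 + j56.6)/(98.9 + j56.6)

Γ ≈ 0.238 + j0.436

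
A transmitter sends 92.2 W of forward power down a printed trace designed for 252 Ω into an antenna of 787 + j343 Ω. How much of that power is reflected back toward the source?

P_reflected ≈ 31.1 W

|Γ| = |(535 + j343)/(1039 + j343)| = 0.581
|Γ|² = 0.337
P_refl = |Γ|²·P_inc = 31.1 W, P_del = (1 − |Γ|²)·P_inc = 61.1 W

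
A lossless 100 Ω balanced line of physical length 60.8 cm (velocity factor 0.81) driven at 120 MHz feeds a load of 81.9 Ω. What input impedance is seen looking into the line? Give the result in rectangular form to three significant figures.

λ = v/f = 0.81·c / 120 MHz = 2.03 m
βl = 2π·l/λ = 2π × 0.3 = 108°
tan(βl) = tan(108°) = -3.06
Z_in = Z_0·(Z_L + jZ_0·tanβl)/(Z_0 + jZ_L·tanβl)
     = 100·(81.9 − j306)/(100 − j251)

Z_in ≈ 117 − j13.8 Ω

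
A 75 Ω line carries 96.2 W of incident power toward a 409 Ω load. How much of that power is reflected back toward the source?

P_reflected ≈ 45.8 W

Γ = (409 − 75)/(409 + 75) = 0.69
|Γ|² = 0.476
P_refl = |Γ|²·P_inc = 45.8 W, P_del = (1 − |Γ|²)·P_inc = 50.4 W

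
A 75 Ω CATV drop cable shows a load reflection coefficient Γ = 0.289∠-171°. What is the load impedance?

Z_L ≈ 41.5 − j4.1 Ω

Z_L = Z_0·(1 + Γ)/(1 − Γ) = 75·(0.715 − j0.0452)/(1.29 + j0.0452)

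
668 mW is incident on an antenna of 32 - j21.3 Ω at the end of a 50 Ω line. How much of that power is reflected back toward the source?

|Γ| = |(-18 − j21.3)/(82 − j21.3)| = 0.329
|Γ|² = 0.108
P_refl = |Γ|²·P_inc = 72.4 mW, P_del = (1 − |Γ|²)·P_inc = 596 mW

P_reflected ≈ 72.4 mW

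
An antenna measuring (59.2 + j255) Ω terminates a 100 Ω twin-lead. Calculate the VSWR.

Γ = (Z_L − Z_0)/(Z_L + Z_0) = (-40.8 + j255)/(159.2 + j255)
|Γ| = 258/301 = 0.859
VSWR = (1 + |Γ|)/(1 − |Γ|) = 1.86/0.141

VSWR ≈ 13.2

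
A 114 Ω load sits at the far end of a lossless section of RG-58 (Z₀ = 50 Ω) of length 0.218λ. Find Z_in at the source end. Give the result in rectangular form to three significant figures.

βl = 2π × 0.218 = 78.5°
tan(βl) = tan(78.5°) = 4.91
Z_in = Z_0·(Z_L + jZ_0·tanβl)/(Z_0 + jZ_L·tanβl)
     = 50·(114 + j245)/(50 + j559)

Z_in ≈ 22.7 − j8.17 Ω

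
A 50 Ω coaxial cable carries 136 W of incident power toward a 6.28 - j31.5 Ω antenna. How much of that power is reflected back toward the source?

|Γ| = |(-43.72 − j31.5)/(56.28 − j31.5)| = 0.835
|Γ|² = 0.698
P_refl = |Γ|²·P_inc = 94.9 W, P_del = (1 − |Γ|²)·P_inc = 41.1 W

P_reflected ≈ 94.9 W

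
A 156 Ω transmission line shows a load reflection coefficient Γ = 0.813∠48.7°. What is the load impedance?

Z_L ≈ 90 + j324 Ω

Z_L = Z_0·(1 + Γ)/(1 − Γ) = 156·(1.54 + j0.611)/(0.463 − j0.611)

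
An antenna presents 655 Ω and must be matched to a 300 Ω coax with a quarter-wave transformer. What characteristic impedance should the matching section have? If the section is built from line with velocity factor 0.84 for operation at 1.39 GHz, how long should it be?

Z_qwt ≈ 443 Ω; length ≈ 4.53 cm

Z_qwt = √(Z_0·R_L) = √(300 × 655) = √196500
λ = 0.84·c/f = 0.181 m, so l = λ/4 = 0.0453 m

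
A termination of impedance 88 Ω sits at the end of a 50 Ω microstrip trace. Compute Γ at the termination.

Γ = (Z_L − Z_0)/(Z_L + Z_0) = (88 − 50)/(88 + 50) = 38/138

Γ = 0.275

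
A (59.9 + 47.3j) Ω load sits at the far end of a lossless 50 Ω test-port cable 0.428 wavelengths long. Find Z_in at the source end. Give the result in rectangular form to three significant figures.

βl = 2π × 0.428 = 154°
tan(βl) = tan(154°) = -0.486
Z_in = Z_0·(Z_L + jZ_0·tanβl)/(Z_0 + jZ_L·tanβl)
     = 50·(59.9 + j23)/(73 − j29.1)

Z_in ≈ 30 + j27.7 Ω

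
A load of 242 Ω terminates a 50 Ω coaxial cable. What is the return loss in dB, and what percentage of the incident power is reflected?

RL ≈ 3.64 dB; 43.2% of incident power reflected

Γ = (242 − 50)/(242 + 50) = 0.658
RL = −20·log₁₀(0.658) = 3.64 dB
P_refl/P_inc = |Γ|² = 0.432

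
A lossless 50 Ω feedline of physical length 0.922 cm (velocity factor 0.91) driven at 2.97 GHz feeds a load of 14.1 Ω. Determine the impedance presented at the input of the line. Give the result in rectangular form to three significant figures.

Z_in ≈ 20.7 + j32.2 Ω

λ = v/f = 0.91·c / 2.97 GHz = 0.0919 m
βl = 2π·l/λ = 2π × 0.1 = 36.1°
tan(βl) = tan(36.1°) = 0.729
Z_in = Z_0·(Z_L + jZ_0·tanβl)/(Z_0 + jZ_L·tanβl)
     = 50·(14.1 + j36.5)/(50 + j10.3)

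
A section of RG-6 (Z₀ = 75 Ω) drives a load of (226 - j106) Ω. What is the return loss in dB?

Γ = (151 − j106)/(301 − j106), |Γ| = 0.578
RL = −20·log₁₀|Γ| = −20·log₁₀(0.578)

RL ≈ 4.76 dB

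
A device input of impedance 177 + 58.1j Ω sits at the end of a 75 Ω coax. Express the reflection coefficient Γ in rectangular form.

Γ = (Z_L − Z_0)/(Z_L + Z_0) = (102 + j58.1)/(252 + j58.1)

Γ ≈ 0.435 + j0.13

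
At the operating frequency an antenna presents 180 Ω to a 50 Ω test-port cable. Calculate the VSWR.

VSWR ≈ 3.6

Γ = (180 − 50)/(180 + 50) = 0.565
VSWR = (1 + 0.565)/(1 − 0.565)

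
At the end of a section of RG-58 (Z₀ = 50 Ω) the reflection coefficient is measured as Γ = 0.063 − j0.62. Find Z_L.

Z_L = Z_0·(1 + Γ)/(1 − Γ) = 50·(1.06 − j0.62)/(0.937 + j0.62)

Z_L ≈ 24.2 − j49.1 Ω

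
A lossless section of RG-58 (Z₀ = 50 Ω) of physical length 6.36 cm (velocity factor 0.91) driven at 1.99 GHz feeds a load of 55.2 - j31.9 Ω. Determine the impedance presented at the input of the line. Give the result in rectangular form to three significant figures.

Z_in ≈ 73.6 − j28.9 Ω

λ = v/f = 0.91·c / 1.99 GHz = 0.137 m
βl = 2π·l/λ = 2π × 0.464 = 167°
tan(βl) = tan(167°) = -0.233
Z_in = Z_0·(Z_L + jZ_0·tanβl)/(Z_0 + jZ_L·tanβl)
     = 50·(55.2 − j43.5)/(42.6 − j12.8)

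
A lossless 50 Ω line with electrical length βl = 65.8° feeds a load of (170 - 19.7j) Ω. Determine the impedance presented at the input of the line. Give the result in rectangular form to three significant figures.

tan(βl) = tan(65.8°) = 2.23
Z_in = Z_0·(Z_L + jZ_0·tanβl)/(Z_0 + jZ_L·tanβl)
     = 50·(170 + j91.6)/(93.8 + j378)

Z_in ≈ 16.7 − j18.3 Ω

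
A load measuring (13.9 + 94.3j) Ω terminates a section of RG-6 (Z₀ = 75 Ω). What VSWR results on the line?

VSWR ≈ 14

Γ = (Z_L − Z_0)/(Z_L + Z_0) = (-61.1 + j94.3)/(88.9 + j94.3)
|Γ| = 112/130 = 0.867
VSWR = (1 + |Γ|)/(1 − |Γ|) = 1.87/0.133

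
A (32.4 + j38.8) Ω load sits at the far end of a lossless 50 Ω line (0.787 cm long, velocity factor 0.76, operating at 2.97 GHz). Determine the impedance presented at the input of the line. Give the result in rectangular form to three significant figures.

λ = v/f = 0.76·c / 2.97 GHz = 0.0768 m
βl = 2π·l/λ = 2π × 0.103 = 36.9°
tan(βl) = tan(36.9°) = 0.751
Z_in = Z_0·(Z_L + jZ_0·tanβl)/(Z_0 + jZ_L·tanβl)
     = 50·(32.4 + j76.3)/(20.9 + j24.3)

Z_in ≈ 123 + j39.2 Ω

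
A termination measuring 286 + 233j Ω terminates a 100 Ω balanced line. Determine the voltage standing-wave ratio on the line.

Γ = (Z_L − Z_0)/(Z_L + Z_0) = (186 + j233)/(386 + j233)
|Γ| = 298/451 = 0.661
VSWR = (1 + |Γ|)/(1 − |Γ|) = 1.66/0.339

VSWR ≈ 4.9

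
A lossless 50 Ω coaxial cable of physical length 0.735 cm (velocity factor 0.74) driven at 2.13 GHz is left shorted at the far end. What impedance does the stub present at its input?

Z_in ≈ +j23.7 Ω

λ = v/f = 0.74·c / 2.13 GHz = 0.104 m
βl = 2π·l/λ = 2π × 0.0705 = 25.4°
tan(βl) = 0.475
For a shorted stub, Z_in = jZ_0·tan(βl)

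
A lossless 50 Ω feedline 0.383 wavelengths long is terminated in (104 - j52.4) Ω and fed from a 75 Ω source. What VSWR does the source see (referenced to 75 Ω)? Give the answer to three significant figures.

VSWR ≈ 2.43

βl = 2π × 0.383 = 138°
tan(βl) = -0.904
Z_in = Z_0·(Z_L + jZ_0·tanβl)/(Z_0 + jZ_L·tanβl) = 53.4 + j53.8 Ω
Γ_s = (Z_in − Z_s)/(Z_in + Z_s) = (-21.6 + j53.8)/(128 + j53.8), |Γ_s| = 0.416
VSWR = (1 + |Γ_s|)/(1 − |Γ_s|)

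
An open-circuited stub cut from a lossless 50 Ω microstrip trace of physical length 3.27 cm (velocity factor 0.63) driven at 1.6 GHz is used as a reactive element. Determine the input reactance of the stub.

X_in ≈ 8.51 Ω (inductive)

λ = v/f = 0.63·c / 1.6 GHz = 0.118 m
βl = 2π·l/λ = 2π × 0.277 = 99.7°
tan(βl) = -5.88
For an open-circuited stub, Z_in = −jZ_0·cot(βl) = −jZ_0/tan(βl)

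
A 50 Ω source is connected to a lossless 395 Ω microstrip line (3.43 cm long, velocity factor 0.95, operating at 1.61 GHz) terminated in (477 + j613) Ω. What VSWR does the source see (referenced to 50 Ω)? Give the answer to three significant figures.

VSWR ≈ 15.6

λ = v/f = 0.95·c / 1.61 GHz = 0.177 m
βl = 2π·l/λ = 2π × 0.194 = 69.8°
tan(βl) = 2.71
Z_in = Z_0·(Z_L + jZ_0·tanβl)/(Z_0 + jZ_L·tanβl) = 190 − j331 Ω
Γ_s = (Z_in − Z_s)/(Z_in + Z_s) = (140 − j331)/(240 − j331), |Γ_s| = 0.879
VSWR = (1 + |Γ_s|)/(1 − |Γ_s|)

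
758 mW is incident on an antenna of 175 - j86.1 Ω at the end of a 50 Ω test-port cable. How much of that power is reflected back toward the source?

P_reflected ≈ 301 mW

|Γ| = |(125 − j86.1)/(225 − j86.1)| = 0.63
|Γ|² = 0.397
P_refl = |Γ|²·P_inc = 301 mW, P_del = (1 − |Γ|²)·P_inc = 457 mW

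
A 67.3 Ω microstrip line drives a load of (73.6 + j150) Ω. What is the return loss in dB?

Γ = (6.3 + j150)/(140.9 + j150), |Γ| = 0.73
RL = −20·log₁₀|Γ| = −20·log₁₀(0.73)

RL ≈ 2.74 dB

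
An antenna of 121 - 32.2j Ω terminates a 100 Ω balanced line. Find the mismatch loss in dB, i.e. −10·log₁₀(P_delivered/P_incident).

mismatch loss ≈ 0.131 dB

Γ = (21 − j32.2)/(221 − j32.2), |Γ| = 0.172
|Γ|² = 0.0296, so P_del/P_inc = 1 − |Γ|² = 0.97
ML = −10·log₁₀(1 − |Γ|²)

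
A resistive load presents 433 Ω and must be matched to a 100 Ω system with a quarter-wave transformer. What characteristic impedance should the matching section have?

Z_qwt = √(Z_0·R_L) = √(100 × 433) = √43300

Z_qwt ≈ 208 Ω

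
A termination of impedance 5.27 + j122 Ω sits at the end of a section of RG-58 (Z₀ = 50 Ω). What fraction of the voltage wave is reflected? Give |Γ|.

|Γ| ≈ 0.97

Γ = (Z_L − Z_0)/(Z_L + Z_0) = (-44.73 + j122)/(55.27 + j122)
|Γ| = 130/134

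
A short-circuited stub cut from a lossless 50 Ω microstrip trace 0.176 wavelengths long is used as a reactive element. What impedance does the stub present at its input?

βl = 2π × 0.176 = 63.4°
tan(βl) = 1.99
For a short-circuited stub, Z_in = jZ_0·tan(βl)

Z_in ≈ +j99.7 Ω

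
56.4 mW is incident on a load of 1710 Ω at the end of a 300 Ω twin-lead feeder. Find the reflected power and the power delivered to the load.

P_reflected ≈ 27.8 mW; P_delivered ≈ 28.6 mW

Γ = (1710 − 300)/(1710 + 300) = 0.701
|Γ|² = 0.492
P_refl = |Γ|²·P_inc = 27.8 mW, P_del = (1 − |Γ|²)·P_inc = 28.6 mW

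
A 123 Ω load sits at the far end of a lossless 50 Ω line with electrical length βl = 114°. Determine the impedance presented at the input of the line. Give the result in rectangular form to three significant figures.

Z_in ≈ 23.6 + j18 Ω

tan(βl) = tan(114°) = -2.25
Z_in = Z_0·(Z_L + jZ_0·tanβl)/(Z_0 + jZ_L·tanβl)
     = 50·(123 − j112)/(50 − j276)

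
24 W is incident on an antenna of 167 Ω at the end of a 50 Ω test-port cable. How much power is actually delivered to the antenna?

P_delivered ≈ 17 W

Γ = (167 − 50)/(167 + 50) = 0.539
|Γ|² = 0.291
P_refl = |Γ|²·P_inc = 6.98 W, P_del = (1 − |Γ|²)·P_inc = 17 W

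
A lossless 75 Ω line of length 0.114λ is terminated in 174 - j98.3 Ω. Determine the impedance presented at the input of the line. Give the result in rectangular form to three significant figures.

βl = 2π × 0.114 = 41°
tan(βl) = tan(41°) = 0.871
Z_in = Z_0·(Z_L + jZ_0·tanβl)/(Z_0 + jZ_L·tanβl)
     = 75·(174 − j33)/(161 + j151)

Z_in ≈ 35.3 − j48.7 Ω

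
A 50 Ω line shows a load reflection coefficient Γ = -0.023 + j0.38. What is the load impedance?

Z_L ≈ 35.9 + j31.9 Ω

Z_L = Z_0·(1 + Γ)/(1 − Γ) = 50·(0.977 + j0.38)/(1.02 − j0.38)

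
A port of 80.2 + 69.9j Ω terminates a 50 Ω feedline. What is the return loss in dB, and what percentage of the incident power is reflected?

Γ = (30.2 + j69.9)/(130.2 + j69.9), |Γ| = 0.515
RL = −20·log₁₀(0.515) = 5.76 dB
P_refl/P_inc = |Γ|² = 0.266

RL ≈ 5.76 dB; 26.6% of incident power reflected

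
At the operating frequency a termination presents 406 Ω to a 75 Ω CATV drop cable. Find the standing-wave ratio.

VSWR ≈ 5.41

Γ = (406 − 75)/(406 + 75) = 0.688
VSWR = (1 + 0.688)/(1 − 0.688)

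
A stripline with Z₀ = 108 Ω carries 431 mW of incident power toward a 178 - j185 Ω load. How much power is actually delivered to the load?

P_delivered ≈ 286 mW

|Γ| = |(70 − j185)/(286 − j185)| = 0.581
|Γ|² = 0.337
P_refl = |Γ|²·P_inc = 145 mW, P_del = (1 − |Γ|²)·P_inc = 286 mW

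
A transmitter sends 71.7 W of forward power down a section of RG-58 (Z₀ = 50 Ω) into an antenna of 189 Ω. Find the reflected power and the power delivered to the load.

Γ = (189 − 50)/(189 + 50) = 0.582
|Γ|² = 0.338
P_refl = |Γ|²·P_inc = 24.3 W, P_del = (1 − |Γ|²)·P_inc = 47.4 W

P_reflected ≈ 24.3 W; P_delivered ≈ 47.4 W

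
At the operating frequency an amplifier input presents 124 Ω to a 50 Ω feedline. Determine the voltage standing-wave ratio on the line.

For a purely resistive load, VSWR = R_L/Z_0 or Z_0/R_L (whichever > 1) = 124/50

VSWR ≈ 2.48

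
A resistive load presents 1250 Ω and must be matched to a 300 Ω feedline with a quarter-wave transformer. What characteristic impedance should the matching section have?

Z_qwt ≈ 612 Ω

Z_qwt = √(Z_0·R_L) = √(300 × 1250) = √375000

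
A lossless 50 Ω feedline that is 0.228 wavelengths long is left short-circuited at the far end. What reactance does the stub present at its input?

βl = 2π × 0.228 = 82.1°
tan(βl) = 7.19
For a short-circuited stub, Z_in = jZ_0·tan(βl)

X_in ≈ 359 Ω (inductive)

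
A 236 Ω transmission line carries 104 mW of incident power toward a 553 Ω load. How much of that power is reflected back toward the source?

P_reflected ≈ 16.8 mW

Γ = (553 − 236)/(553 + 236) = 0.402
|Γ|² = 0.161
P_refl = |Γ|²·P_inc = 16.8 mW, P_del = (1 − |Γ|²)·P_inc = 87.2 mW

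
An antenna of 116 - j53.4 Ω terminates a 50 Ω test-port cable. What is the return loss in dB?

Γ = (66 − j53.4)/(166 − j53.4), |Γ| = 0.487
RL = −20·log₁₀|Γ| = −20·log₁₀(0.487)

RL ≈ 6.25 dB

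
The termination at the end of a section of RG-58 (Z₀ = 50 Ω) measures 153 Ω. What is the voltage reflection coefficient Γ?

Γ = (Z_L − Z_0)/(Z_L + Z_0) = (153 − 50)/(153 + 50) = 103/203

Γ = 0.507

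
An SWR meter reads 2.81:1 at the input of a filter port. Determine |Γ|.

|Γ| ≈ 0.475

|Γ| = (S − 1)/(S + 1) = (2.81 − 1)/(2.81 + 1) = 1.81/3.81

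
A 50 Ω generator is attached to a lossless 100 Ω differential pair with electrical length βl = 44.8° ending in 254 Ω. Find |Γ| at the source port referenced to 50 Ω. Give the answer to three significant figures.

tan(βl) = 0.993
Z_in = Z_0·(Z_L + jZ_0·tanβl)/(Z_0 + jZ_L·tanβl) = 68.5 − j73.5 Ω
Γ_s = (Z_in − Z_s)/(Z_in + Z_s) = (18.5 − j73.5)/(119 − j73.5), |Γ_s| = 0.544

|Γ| ≈ 0.544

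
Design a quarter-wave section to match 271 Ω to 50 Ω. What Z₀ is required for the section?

Z_qwt = √(Z_0·R_L) = √(50 × 271) = √13550

Z_qwt ≈ 116 Ω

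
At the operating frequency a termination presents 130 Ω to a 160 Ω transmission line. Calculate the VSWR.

VSWR ≈ 1.23

Γ = (130 − 160)/(130 + 160) = -0.103
VSWR = (1 + 0.103)/(1 − 0.103)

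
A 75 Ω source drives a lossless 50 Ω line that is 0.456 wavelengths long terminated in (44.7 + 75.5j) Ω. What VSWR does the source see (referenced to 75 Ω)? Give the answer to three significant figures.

VSWR ≈ 4.64

βl = 2π × 0.456 = 164°
tan(βl) = -0.284
Z_in = Z_0·(Z_L + jZ_0·tanβl)/(Z_0 + jZ_L·tanβl) = 22.9 + j47 Ω
Γ_s = (Z_in − Z_s)/(Z_in + Z_s) = (-52.1 + j47)/(97.9 + j47), |Γ_s| = 0.646
VSWR = (1 + |Γ_s|)/(1 − |Γ_s|)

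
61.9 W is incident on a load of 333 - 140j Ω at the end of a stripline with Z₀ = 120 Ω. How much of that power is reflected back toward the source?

P_reflected ≈ 17.9 W

|Γ| = |(213 − j140)/(453 − j140)| = 0.538
|Γ|² = 0.289
P_refl = |Γ|²·P_inc = 17.9 W, P_del = (1 − |Γ|²)·P_inc = 44 W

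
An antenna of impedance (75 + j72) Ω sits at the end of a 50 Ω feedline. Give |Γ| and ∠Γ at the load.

Γ = (Z_L − Z_0)/(Z_L + Z_0) = (25 + j72)/(125 + j72)
|Γ| = 76.2/144 = 0.528

Γ ≈ 0.528 ∠ 40.9°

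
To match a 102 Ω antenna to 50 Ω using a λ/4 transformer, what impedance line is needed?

Z_qwt = √(Z_0·R_L) = √(50 × 102) = √5100

Z_qwt ≈ 71.4 Ω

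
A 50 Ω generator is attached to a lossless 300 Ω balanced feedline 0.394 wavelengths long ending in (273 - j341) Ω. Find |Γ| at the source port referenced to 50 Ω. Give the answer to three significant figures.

βl = 2π × 0.394 = 142°
tan(βl) = -0.786
Z_in = Z_0·(Z_L + jZ_0·tanβl)/(Z_0 + jZ_L·tanβl) = 845 + j256 Ω
Γ_s = (Z_in − Z_s)/(Z_in + Z_s) = (795 + j256)/(895 + j256), |Γ_s| = 0.897

|Γ| ≈ 0.897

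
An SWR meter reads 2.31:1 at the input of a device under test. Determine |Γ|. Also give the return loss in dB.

|Γ| = (S − 1)/(S + 1) = (2.31 − 1)/(2.31 + 1) = 1.31/3.31
RL = −20·log₁₀|Γ| = −20·log₁₀(0.396)

|Γ| ≈ 0.396; return loss ≈ 8.05 dB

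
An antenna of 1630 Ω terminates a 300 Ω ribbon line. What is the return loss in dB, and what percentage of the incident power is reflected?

Γ = (1630 − 300)/(1630 + 300) = 0.689
RL = −20·log₁₀(0.689) = 3.23 dB
P_refl/P_inc = |Γ|² = 0.475

RL ≈ 3.23 dB; 47.5% of incident power reflected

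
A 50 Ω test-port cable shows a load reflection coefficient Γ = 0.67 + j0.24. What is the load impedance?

Z_L ≈ 148 + j144 Ω

Z_L = Z_0·(1 + Γ)/(1 − Γ) = 50·(1.67 + j0.24)/(0.33 − j0.24)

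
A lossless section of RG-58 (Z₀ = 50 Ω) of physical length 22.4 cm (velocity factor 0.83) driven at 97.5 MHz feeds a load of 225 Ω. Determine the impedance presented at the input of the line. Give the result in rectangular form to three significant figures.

Z_in ≈ 35.8 − j68.4 Ω

λ = v/f = 0.83·c / 97.5 MHz = 2.55 m
βl = 2π·l/λ = 2π × 0.0877 = 31.6°
tan(βl) = tan(31.6°) = 0.615
Z_in = Z_0·(Z_L + jZ_0·tanβl)/(Z_0 + jZ_L·tanβl)
     = 50·(225 + j30.7)/(50 + j138)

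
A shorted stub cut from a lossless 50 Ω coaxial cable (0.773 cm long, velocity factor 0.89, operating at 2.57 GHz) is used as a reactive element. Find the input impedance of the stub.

Z_in ≈ +j25.2 Ω

λ = v/f = 0.89·c / 2.57 GHz = 0.104 m
βl = 2π·l/λ = 2π × 0.0744 = 26.8°
tan(βl) = 0.505
For a shorted stub, Z_in = jZ_0·tan(βl)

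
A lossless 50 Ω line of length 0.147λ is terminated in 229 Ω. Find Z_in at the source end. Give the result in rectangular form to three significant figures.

βl = 2π × 0.147 = 52.9°
tan(βl) = tan(52.9°) = 1.32
Z_in = Z_0·(Z_L + jZ_0·tanβl)/(Z_0 + jZ_L·tanβl)
     = 50·(229 + j66.2)/(50 + j303)

Z_in ≈ 16.7 − j35 Ω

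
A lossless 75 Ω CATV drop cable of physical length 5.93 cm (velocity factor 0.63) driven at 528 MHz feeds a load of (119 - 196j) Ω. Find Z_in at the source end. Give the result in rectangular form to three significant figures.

λ = v/f = 0.63·c / 528 MHz = 0.358 m
βl = 2π·l/λ = 2π × 0.166 = 59.6°
tan(βl) = tan(59.6°) = 1.71
Z_in = Z_0·(Z_L + jZ_0·tanβl)/(Z_0 + jZ_L·tanβl)
     = 75·(119 − j68)/(410 + j203)

Z_in ≈ 12.5 − j18.7 Ω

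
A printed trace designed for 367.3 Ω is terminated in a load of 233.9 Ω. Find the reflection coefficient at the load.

Γ = (Z_L − Z_0)/(Z_L + Z_0) = (233.9 − 367.3)/(233.9 + 367.3) = -133.4/601.2

Γ = -0.222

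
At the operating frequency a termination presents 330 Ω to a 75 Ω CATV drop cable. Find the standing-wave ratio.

VSWR ≈ 4.4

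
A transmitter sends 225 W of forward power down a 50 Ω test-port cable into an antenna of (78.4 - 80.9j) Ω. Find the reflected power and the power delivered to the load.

|Γ| = |(28.4 − j80.9)/(128.4 − j80.9)| = 0.565
|Γ|² = 0.319
P_refl = |Γ|²·P_inc = 71.8 W, P_del = (1 − |Γ|²)·P_inc = 153 W

P_reflected ≈ 71.8 W; P_delivered ≈ 153 W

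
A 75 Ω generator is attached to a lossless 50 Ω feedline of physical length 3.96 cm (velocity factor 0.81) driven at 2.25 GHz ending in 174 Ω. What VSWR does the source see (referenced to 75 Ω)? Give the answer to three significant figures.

λ = v/f = 0.81·c / 2.25 GHz = 0.108 m
βl = 2π·l/λ = 2π × 0.367 = 132°
tan(βl) = -1.11
Z_in = Z_0·(Z_L + jZ_0·tanβl)/(Z_0 + jZ_L·tanβl) = 24.4 + j38.7 Ω
Γ_s = (Z_in − Z_s)/(Z_in + Z_s) = (-50.6 + j38.7)/(99.4 + j38.7), |Γ_s| = 0.597
VSWR = (1 + |Γ_s|)/(1 − |Γ_s|)

VSWR ≈ 3.97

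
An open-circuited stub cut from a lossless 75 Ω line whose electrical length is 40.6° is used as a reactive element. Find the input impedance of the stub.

tan(βl) = 0.857
For an open-circuited stub, Z_in = −jZ_0·cot(βl) = −jZ_0/tan(βl)

Z_in ≈ −j87.5 Ω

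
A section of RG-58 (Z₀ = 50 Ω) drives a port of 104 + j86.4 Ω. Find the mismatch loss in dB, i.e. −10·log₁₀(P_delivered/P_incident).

mismatch loss ≈ 1.76 dB

Γ = (54 + j86.4)/(154 + j86.4), |Γ| = 0.577
|Γ|² = 0.333, so P_del/P_inc = 1 − |Γ|² = 0.667
ML = −10·log₁₀(1 − |Γ|²)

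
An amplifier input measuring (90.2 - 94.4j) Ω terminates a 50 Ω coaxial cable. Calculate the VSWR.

VSWR ≈ 4.09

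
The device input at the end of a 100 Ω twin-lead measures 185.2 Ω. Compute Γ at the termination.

Γ = (Z_L − Z_0)/(Z_L + Z_0) = (185.2 − 100)/(185.2 + 100) = 85.2/285.2

Γ = 0.299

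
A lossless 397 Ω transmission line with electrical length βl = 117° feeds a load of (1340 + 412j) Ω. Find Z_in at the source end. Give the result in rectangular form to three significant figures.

tan(βl) = tan(117°) = -1.96
Z_in = Z_0·(Z_L + jZ_0·tanβl)/(Z_0 + jZ_L·tanβl)
     = 397·(1340 − j367)/(1210 − j2630)

Z_in ≈ 122 + j146 Ω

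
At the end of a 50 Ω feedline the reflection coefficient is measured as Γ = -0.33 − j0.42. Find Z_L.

Z_L = Z_0·(1 + Γ)/(1 − Γ) = 50·(0.67 − j0.42)/(1.33 + j0.42)

Z_L ≈ 18.4 − j21.6 Ω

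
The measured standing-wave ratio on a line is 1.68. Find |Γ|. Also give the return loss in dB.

|Γ| = (S − 1)/(S + 1) = (1.68 − 1)/(1.68 + 1) = 0.68/2.68
RL = −20·log₁₀|Γ| = −20·log₁₀(0.254)

|Γ| ≈ 0.254; return loss ≈ 11.9 dB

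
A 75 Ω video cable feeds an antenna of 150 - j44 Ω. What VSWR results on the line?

Γ = (Z_L − Z_0)/(Z_L + Z_0) = (75 − j44)/(225 − j44)
|Γ| = 87/229 = 0.379
VSWR = (1 + |Γ|)/(1 − |Γ|) = 1.38/0.621

VSWR ≈ 2.22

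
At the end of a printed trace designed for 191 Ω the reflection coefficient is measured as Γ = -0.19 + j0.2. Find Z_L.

Z_L = Z_0·(1 + Γ)/(1 − Γ) = 191·(0.81 + j0.2)/(1.19 − j0.2)

Z_L ≈ 121 + j52.5 Ω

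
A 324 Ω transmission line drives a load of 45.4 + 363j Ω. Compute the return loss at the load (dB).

Γ = (-278.6 + j363)/(369.4 + j363), |Γ| = 0.884
RL = −20·log₁₀|Γ| = −20·log₁₀(0.884)

RL ≈ 1.08 dB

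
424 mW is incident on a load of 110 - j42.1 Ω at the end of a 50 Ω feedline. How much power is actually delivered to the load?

P_delivered ≈ 341 mW

|Γ| = |(60 − j42.1)/(160 − j42.1)| = 0.443
|Γ|² = 0.196
P_refl = |Γ|²·P_inc = 83.2 mW, P_del = (1 − |Γ|²)·P_inc = 341 mW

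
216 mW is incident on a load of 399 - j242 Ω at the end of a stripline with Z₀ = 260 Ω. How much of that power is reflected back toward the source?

P_reflected ≈ 34.1 mW

|Γ| = |(139 − j242)/(659 − j242)| = 0.398
|Γ|² = 0.158
P_refl = |Γ|²·P_inc = 34.1 mW, P_del = (1 − |Γ|²)·P_inc = 182 mW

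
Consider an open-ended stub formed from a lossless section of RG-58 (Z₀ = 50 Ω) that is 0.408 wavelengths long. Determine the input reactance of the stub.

X_in ≈ 76.6 Ω (inductive)

βl = 2π × 0.408 = 147°
tan(βl) = -0.652
For an open-ended stub, Z_in = −jZ_0·cot(βl) = −jZ_0/tan(βl)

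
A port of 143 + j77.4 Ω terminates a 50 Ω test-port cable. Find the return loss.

RL ≈ 4.7 dB

Γ = (93 + j77.4)/(193 + j77.4), |Γ| = 0.582
RL = −20·log₁₀|Γ| = −20·log₁₀(0.582)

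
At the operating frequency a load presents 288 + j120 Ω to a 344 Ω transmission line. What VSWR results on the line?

VSWR ≈ 1.52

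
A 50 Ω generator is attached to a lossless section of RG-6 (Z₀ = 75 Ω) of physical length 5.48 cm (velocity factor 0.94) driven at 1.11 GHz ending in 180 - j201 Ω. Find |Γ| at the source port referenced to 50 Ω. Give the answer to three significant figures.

|Γ| ≈ 0.579

λ = v/f = 0.94·c / 1.11 GHz = 0.254 m
βl = 2π·l/λ = 2π × 0.216 = 77.7°
tan(βl) = 4.57
Z_in = Z_0·(Z_L + jZ_0·tanβl)/(Z_0 + jZ_L·tanβl) = 13.3 − j0.331 Ω
Γ_s = (Z_in − Z_s)/(Z_in + Z_s) = (-36.7 − j0.331)/(63.3 − j0.331), |Γ_s| = 0.579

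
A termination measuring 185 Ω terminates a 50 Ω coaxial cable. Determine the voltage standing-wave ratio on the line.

Γ = (185 − 50)/(185 + 50) = 0.574
VSWR = (1 + 0.574)/(1 − 0.574)

VSWR ≈ 3.7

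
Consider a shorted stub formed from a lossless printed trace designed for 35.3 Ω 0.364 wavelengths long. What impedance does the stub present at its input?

βl = 2π × 0.364 = 131°
tan(βl) = -1.15
For a shorted stub, Z_in = jZ_0·tan(βl)

Z_in ≈ −j40.6 Ω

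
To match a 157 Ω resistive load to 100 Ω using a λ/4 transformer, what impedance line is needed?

Z_qwt ≈ 125 Ω

Z_qwt = √(Z_0·R_L) = √(100 × 157) = √15700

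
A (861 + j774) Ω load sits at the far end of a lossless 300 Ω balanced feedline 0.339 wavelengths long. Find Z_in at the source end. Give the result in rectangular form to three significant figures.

Z_in ≈ 64.7 + j115 Ω

βl = 2π × 0.339 = 122°
tan(βl) = tan(122°) = -1.6
Z_in = Z_0·(Z_L + jZ_0·tanβl)/(Z_0 + jZ_L·tanβl)
     = 300·(861 + j295)/(1540 − j1380)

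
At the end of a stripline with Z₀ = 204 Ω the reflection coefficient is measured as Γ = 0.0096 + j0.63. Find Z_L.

Z_L ≈ 89.3 + j187 Ω

Z_L = Z_0·(1 + Γ)/(1 − Γ) = 204·(1.01 + j0.63)/(0.99 − j0.63)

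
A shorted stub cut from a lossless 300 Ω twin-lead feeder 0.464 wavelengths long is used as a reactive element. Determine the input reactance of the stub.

βl = 2π × 0.464 = 167°
tan(βl) = -0.23
For a shorted stub, Z_in = jZ_0·tan(βl)

X_in ≈ -69 Ω (capacitive)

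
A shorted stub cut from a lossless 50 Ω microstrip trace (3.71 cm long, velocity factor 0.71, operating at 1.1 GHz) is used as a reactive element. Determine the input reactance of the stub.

X_in ≈ 130 Ω (inductive)

λ = v/f = 0.71·c / 1.1 GHz = 0.194 m
βl = 2π·l/λ = 2π × 0.192 = 69°
tan(βl) = 2.6
For a shorted stub, Z_in = jZ_0·tan(βl)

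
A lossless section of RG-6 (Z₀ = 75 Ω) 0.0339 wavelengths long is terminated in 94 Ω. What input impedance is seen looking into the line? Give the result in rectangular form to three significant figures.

Z_in ≈ 91.7 − j8.63 Ω

βl = 2π × 0.0339 = 12.2°
tan(βl) = tan(12.2°) = 0.216
Z_in = Z_0·(Z_L + jZ_0·tanβl)/(Z_0 + jZ_L·tanβl)
     = 75·(94 + j16.2)/(75 + j20.3)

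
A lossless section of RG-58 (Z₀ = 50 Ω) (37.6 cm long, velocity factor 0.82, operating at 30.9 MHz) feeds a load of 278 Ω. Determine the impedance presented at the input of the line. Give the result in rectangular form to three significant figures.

Z_in ≈ 78.1 − j118 Ω

λ = v/f = 0.82·c / 30.9 MHz = 7.96 m
βl = 2π·l/λ = 2π × 0.0472 = 17°
tan(βl) = tan(17°) = 0.306
Z_in = Z_0·(Z_L + jZ_0·tanβl)/(Z_0 + jZ_L·tanβl)
     = 50·(278 + j15.3)/(50 + j85)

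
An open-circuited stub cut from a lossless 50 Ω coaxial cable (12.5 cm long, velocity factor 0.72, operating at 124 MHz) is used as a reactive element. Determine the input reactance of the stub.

λ = v/f = 0.72·c / 124 MHz = 1.74 m
βl = 2π·l/λ = 2π × 0.0718 = 25.8°
tan(βl) = 0.484
For an open-circuited stub, Z_in = −jZ_0·cot(βl) = −jZ_0/tan(βl)

X_in ≈ -103 Ω (capacitive)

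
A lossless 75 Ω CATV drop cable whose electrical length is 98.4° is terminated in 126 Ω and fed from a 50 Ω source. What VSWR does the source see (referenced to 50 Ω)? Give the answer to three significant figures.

VSWR ≈ 1.2

tan(βl) = -6.77
Z_in = Z_0·(Z_L + jZ_0·tanβl)/(Z_0 + jZ_L·tanβl) = 45.3 + j7.1 Ω
Γ_s = (Z_in − Z_s)/(Z_in + Z_s) = (-4.73 + j7.1)/(95.3 + j7.1), |Γ_s| = 0.0893
VSWR = (1 + |Γ_s|)/(1 − |Γ_s|)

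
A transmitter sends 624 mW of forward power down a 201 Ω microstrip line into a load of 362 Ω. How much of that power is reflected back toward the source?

P_reflected ≈ 51 mW

Γ = (362 − 201)/(362 + 201) = 0.286
|Γ|² = 0.0818
P_refl = |Γ|²·P_inc = 51 mW, P_del = (1 − |Γ|²)·P_inc = 573 mW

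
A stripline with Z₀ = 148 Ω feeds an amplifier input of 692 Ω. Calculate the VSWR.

Γ = (692 − 148)/(692 + 148) = 0.648
VSWR = (1 + 0.648)/(1 − 0.648)

VSWR ≈ 4.68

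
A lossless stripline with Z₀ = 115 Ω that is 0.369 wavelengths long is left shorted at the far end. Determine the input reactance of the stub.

βl = 2π × 0.369 = 133°
tan(βl) = -1.08
For a shorted stub, Z_in = jZ_0·tan(βl)

X_in ≈ -124 Ω (capacitive)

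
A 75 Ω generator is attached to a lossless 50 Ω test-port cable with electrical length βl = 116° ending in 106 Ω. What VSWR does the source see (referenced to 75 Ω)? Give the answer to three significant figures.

VSWR ≈ 2.88

tan(βl) = -2.05
Z_in = Z_0·(Z_L + jZ_0·tanβl)/(Z_0 + jZ_L·tanβl) = 27.7 + j18 Ω
Γ_s = (Z_in − Z_s)/(Z_in + Z_s) = (-47.3 + j18)/(103 + j18), |Γ_s| = 0.485
VSWR = (1 + |Γ_s|)/(1 − |Γ_s|)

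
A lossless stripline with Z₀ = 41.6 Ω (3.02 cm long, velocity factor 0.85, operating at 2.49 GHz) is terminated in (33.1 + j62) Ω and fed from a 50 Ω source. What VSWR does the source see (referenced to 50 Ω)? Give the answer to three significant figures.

VSWR ≈ 5.48

λ = v/f = 0.85·c / 2.49 GHz = 0.102 m
βl = 2π·l/λ = 2π × 0.295 = 106°
tan(βl) = -3.45
Z_in = Z_0·(Z_L + jZ_0·tanβl)/(Z_0 + jZ_L·tanβl) = 9.44 − j9.06 Ω
Γ_s = (Z_in − Z_s)/(Z_in + Z_s) = (-40.6 − j9.06)/(59.4 − j9.06), |Γ_s| = 0.691
VSWR = (1 + |Γ_s|)/(1 − |Γ_s|)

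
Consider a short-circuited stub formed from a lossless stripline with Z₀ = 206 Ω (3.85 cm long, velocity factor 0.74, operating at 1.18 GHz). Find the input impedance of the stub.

Z_in ≈ +j703 Ω

λ = v/f = 0.74·c / 1.18 GHz = 0.188 m
βl = 2π·l/λ = 2π × 0.205 = 73.7°
tan(βl) = 3.41
For a short-circuited stub, Z_in = jZ_0·tan(βl)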